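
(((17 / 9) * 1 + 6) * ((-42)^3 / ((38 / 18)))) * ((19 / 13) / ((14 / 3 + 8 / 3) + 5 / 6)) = -644112 / 13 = -49547.08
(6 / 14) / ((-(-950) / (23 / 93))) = 23 / 206150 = 0.00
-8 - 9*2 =-26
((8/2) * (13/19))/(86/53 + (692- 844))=-1378/75715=-0.02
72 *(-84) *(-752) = 4548096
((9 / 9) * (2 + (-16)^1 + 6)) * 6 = -48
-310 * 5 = -1550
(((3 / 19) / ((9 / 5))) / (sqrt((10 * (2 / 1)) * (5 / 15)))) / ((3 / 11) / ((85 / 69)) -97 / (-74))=34595 * sqrt(15) / 6042741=0.02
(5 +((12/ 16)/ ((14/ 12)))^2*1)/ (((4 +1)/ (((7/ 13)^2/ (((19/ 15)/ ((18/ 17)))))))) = 28647/ 109174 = 0.26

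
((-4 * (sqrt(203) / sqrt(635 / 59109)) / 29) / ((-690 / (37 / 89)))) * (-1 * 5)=-74 * sqrt(7619445645) / 113086515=-0.06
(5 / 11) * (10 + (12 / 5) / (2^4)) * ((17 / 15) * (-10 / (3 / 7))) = -24157 / 198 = -122.01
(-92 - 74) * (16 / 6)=-1328 / 3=-442.67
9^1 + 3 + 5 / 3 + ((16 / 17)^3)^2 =1039971977 / 72412707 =14.36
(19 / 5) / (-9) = -19 / 45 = -0.42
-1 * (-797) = 797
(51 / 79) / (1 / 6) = 306 / 79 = 3.87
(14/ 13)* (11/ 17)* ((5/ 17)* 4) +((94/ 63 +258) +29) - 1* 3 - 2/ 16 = 541902845/ 1893528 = 286.19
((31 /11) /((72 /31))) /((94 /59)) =56699 /74448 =0.76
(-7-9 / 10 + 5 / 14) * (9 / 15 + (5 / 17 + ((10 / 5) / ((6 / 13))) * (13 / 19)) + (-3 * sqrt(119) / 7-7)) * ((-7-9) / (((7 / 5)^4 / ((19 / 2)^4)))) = -12901779000 * sqrt(119) / 117649-32805225200 / 40817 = -2000000.26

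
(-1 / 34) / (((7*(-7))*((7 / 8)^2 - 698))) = -32 / 37170959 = -0.00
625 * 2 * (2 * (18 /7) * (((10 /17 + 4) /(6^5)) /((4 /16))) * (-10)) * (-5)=812500 /1071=758.64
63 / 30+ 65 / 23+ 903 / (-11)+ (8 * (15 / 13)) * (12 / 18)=-2335551 / 32890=-71.01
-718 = -718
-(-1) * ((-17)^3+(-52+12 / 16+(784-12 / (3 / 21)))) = -4264.25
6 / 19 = 0.32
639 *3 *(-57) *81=-8850789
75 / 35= 15 / 7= 2.14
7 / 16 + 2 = 39 / 16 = 2.44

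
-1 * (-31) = 31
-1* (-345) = 345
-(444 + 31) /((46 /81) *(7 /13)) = -500175 /322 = -1553.34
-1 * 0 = 0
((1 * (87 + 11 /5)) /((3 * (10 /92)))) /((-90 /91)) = -933478 /3375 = -276.59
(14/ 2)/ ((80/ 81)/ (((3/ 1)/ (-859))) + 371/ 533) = -906633/ 36537607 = -0.02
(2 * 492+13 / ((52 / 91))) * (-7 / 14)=-503.38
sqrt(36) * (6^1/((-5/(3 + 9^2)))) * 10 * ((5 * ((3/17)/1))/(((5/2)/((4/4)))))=-36288/17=-2134.59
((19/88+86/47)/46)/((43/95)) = 803795/8181008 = 0.10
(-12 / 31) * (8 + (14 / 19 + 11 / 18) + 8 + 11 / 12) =-403 / 57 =-7.07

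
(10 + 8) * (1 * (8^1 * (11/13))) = 1584/13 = 121.85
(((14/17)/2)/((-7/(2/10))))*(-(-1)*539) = -539/85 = -6.34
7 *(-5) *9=-315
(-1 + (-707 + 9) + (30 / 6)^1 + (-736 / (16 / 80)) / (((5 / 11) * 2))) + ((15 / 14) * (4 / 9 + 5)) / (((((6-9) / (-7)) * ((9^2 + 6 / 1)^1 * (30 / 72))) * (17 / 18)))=-2337610 / 493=-4741.60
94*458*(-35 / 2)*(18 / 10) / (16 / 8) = -678069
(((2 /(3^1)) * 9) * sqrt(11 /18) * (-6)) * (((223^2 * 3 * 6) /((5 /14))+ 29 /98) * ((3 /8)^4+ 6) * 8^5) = -726754736221272 * sqrt(22) /245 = -13913395380810.50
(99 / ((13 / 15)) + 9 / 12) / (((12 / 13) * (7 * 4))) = 1993 / 448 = 4.45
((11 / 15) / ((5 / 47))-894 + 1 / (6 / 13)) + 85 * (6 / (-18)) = -136991 / 150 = -913.27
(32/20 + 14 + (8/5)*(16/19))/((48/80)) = 1610/57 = 28.25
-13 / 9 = -1.44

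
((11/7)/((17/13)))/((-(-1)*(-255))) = -143/30345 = -0.00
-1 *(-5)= 5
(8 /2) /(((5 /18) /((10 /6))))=24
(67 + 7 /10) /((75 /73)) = 65.89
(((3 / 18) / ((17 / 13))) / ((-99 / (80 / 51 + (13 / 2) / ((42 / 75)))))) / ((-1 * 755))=0.00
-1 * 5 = -5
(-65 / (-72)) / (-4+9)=13 / 72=0.18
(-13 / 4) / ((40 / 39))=-507 / 160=-3.17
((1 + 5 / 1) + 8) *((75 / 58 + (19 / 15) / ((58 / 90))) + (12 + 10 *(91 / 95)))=191597 / 551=347.73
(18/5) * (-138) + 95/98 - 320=-815.83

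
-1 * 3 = -3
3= 3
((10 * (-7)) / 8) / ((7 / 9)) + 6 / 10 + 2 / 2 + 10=7 / 20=0.35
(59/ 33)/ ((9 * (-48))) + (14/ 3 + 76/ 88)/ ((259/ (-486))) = -38331521/ 3692304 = -10.38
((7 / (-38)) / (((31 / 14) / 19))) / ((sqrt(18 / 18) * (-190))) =0.01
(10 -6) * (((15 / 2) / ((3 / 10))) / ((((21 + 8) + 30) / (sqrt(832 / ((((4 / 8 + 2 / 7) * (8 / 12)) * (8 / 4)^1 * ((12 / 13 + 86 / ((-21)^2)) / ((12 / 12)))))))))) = 21840 * sqrt(740355) / 416009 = 45.17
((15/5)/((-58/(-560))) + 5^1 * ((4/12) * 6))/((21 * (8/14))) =565/174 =3.25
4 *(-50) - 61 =-261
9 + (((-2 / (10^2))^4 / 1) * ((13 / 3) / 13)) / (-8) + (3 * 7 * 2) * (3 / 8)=3712499999 / 150000000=24.75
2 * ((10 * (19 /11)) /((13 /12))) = 4560 /143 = 31.89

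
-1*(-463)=463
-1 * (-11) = 11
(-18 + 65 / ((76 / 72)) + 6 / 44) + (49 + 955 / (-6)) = -41665 / 627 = -66.45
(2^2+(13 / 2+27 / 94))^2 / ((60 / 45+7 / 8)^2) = 148060224 / 6205081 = 23.86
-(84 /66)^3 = -2744 /1331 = -2.06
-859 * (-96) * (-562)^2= 26045759616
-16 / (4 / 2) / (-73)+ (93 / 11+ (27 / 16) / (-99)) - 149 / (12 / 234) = -3383641 / 1168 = -2896.95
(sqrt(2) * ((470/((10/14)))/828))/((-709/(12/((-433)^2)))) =-658 * sqrt(2)/9172149369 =-0.00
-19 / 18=-1.06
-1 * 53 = -53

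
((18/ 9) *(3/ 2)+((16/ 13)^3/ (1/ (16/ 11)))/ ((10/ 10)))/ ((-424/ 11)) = -138037/ 931528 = -0.15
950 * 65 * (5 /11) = 308750 /11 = 28068.18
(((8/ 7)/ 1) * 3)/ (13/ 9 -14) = -216/ 791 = -0.27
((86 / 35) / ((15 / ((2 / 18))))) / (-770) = -43 / 1819125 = -0.00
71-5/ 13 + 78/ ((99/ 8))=76.92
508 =508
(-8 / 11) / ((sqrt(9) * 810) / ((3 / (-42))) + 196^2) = -2 / 12089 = -0.00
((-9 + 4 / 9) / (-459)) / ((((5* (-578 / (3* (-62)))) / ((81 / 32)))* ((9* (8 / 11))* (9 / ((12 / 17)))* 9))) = 26257 / 6494592960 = 0.00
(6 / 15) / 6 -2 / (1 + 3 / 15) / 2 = -23 / 30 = -0.77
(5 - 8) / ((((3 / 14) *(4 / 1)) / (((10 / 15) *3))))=-7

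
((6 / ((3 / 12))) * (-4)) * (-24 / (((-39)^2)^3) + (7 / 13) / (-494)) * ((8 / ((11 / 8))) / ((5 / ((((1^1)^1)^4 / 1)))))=9949709312 / 81713049561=0.12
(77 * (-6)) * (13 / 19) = -6006 / 19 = -316.11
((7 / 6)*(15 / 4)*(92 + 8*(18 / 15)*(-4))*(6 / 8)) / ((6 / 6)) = 1407 / 8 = 175.88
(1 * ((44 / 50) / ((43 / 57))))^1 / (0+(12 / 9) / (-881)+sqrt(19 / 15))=13257288 / 9511835855+2919917682 * sqrt(285) / 47559179275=1.04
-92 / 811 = -0.11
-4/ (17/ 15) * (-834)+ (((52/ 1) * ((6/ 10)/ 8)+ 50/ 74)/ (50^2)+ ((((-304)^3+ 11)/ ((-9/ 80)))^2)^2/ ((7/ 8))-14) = 3210132157719587873012619449906030721541774987/ 722202075000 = 4444922368465346590166775000000000.00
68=68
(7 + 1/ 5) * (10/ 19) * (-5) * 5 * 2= -3600/ 19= -189.47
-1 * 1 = -1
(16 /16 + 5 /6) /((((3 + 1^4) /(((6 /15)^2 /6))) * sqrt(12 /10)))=11 * sqrt(30) /5400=0.01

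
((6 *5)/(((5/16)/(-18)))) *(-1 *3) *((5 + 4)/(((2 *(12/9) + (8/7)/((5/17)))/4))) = 1224720/43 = 28481.86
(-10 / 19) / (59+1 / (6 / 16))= -6 / 703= -0.01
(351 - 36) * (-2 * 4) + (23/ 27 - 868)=-91453/ 27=-3387.15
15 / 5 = 3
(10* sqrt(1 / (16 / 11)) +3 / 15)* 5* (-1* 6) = -75* sqrt(11) - 6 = -254.75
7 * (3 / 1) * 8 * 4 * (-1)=-672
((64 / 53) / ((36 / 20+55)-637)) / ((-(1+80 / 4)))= 320 / 3228813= 0.00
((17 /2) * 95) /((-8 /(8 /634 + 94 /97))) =-24375195 /245992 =-99.09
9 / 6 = 3 / 2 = 1.50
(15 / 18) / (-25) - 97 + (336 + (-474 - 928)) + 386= -23311 / 30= -777.03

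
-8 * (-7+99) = -736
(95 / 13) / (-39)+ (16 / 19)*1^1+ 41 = 401260 / 9633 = 41.65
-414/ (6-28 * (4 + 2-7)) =-207/ 17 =-12.18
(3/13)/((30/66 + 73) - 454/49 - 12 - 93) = -1617/285961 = -0.01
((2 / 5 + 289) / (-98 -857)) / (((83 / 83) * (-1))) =1447 / 4775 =0.30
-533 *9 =-4797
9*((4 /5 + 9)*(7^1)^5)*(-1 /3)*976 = -2411333904 /5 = -482266780.80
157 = 157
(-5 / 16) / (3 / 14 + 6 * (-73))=0.00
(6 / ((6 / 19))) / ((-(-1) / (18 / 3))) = 114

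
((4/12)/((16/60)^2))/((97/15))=1125/1552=0.72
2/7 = 0.29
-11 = -11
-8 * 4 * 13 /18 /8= -26 /9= -2.89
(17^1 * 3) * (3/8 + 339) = 138465/8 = 17308.12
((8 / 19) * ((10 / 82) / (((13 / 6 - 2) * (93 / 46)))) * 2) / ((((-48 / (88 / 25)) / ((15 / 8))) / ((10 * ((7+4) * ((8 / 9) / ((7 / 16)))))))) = -14248960 / 1521387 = -9.37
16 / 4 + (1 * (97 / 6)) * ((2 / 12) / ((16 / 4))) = 673 / 144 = 4.67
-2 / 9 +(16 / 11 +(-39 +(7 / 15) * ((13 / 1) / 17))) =-314812 / 8415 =-37.41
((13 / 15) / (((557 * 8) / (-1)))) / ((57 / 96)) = -52 / 158745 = -0.00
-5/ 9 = -0.56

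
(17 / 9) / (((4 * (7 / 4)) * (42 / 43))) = 731 / 2646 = 0.28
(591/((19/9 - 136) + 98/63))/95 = -1773/37715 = -0.05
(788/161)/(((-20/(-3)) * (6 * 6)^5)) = 197/16225090560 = 0.00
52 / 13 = 4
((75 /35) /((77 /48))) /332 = 180 /44737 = 0.00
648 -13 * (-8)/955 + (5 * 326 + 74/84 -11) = 90969073/40110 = 2267.99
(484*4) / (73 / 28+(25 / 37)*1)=2005696 / 3401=589.74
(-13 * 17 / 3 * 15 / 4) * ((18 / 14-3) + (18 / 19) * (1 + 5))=-1096.69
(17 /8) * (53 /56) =901 /448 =2.01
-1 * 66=-66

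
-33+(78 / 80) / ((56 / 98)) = -5007 / 160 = -31.29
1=1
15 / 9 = 5 / 3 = 1.67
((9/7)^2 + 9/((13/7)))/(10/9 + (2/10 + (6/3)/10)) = 46575/10829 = 4.30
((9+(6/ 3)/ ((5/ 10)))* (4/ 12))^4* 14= 399854/ 81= 4936.47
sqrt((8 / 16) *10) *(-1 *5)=-5 *sqrt(5)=-11.18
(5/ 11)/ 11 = 5/ 121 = 0.04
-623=-623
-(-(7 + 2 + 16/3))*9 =129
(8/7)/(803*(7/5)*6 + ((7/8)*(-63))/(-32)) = 10240/60452427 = 0.00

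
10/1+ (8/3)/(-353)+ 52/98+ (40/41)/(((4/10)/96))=520541732/2127531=244.67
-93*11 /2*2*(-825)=843975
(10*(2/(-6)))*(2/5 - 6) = 56/3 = 18.67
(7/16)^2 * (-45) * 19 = -41895/256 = -163.65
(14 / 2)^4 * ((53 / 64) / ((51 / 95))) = 3703.75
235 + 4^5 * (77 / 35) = 2487.80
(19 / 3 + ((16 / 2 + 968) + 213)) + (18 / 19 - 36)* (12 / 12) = 1160.28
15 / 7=2.14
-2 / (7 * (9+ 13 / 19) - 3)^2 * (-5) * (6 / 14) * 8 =86640 / 10607527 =0.01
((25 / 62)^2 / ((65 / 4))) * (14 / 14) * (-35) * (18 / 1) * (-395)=31106250 / 12493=2489.89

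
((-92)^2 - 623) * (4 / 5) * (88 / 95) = 2760032 / 475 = 5810.59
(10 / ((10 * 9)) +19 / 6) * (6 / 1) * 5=295 / 3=98.33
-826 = -826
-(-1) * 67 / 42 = 67 / 42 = 1.60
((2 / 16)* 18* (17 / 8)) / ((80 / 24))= 459 / 320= 1.43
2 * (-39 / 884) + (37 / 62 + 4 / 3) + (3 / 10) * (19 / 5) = 235717 / 79050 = 2.98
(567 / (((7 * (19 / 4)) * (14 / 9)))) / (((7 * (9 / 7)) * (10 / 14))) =162 / 95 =1.71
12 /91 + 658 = 59890 /91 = 658.13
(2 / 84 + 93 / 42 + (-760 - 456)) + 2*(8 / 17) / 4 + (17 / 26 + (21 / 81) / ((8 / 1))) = -405273031 / 334152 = -1212.84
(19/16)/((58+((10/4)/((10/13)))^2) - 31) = 19/601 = 0.03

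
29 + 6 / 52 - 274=-6367 / 26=-244.88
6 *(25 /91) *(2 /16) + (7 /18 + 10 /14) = 4289 /3276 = 1.31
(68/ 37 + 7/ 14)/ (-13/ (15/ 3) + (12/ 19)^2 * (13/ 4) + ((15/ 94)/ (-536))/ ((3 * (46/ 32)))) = -22616417155/ 12611801944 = -1.79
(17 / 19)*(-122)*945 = -1959930 / 19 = -103154.21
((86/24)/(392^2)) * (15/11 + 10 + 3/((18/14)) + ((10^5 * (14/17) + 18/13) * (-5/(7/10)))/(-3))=5978712561/1307450144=4.57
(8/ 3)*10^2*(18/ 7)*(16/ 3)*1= 25600/ 7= 3657.14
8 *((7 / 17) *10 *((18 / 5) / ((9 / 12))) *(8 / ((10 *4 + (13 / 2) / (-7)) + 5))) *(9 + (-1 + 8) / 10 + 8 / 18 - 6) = 118.95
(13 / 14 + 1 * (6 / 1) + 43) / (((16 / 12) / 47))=98559 / 56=1759.98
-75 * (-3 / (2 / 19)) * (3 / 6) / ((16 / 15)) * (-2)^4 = 64125 / 4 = 16031.25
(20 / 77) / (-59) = -20 / 4543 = -0.00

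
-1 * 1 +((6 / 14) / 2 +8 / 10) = 1 / 70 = 0.01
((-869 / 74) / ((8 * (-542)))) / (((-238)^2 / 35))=4345 / 2596431488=0.00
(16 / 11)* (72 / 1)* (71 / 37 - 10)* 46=-15844608 / 407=-38930.24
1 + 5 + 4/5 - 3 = 19/5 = 3.80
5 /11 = 0.45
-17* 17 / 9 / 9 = -289 / 81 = -3.57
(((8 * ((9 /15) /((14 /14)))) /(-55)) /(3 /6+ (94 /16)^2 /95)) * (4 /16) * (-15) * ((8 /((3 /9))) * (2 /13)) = 1050624 /750607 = 1.40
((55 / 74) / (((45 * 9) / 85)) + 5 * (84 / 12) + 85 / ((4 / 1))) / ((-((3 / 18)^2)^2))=-2704780 / 37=-73102.16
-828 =-828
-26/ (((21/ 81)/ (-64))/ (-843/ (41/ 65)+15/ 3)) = -8545712.61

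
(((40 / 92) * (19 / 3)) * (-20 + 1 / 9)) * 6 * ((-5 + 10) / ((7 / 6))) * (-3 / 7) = 680200 / 1127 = 603.55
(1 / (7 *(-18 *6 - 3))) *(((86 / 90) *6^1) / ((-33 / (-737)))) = -0.16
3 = 3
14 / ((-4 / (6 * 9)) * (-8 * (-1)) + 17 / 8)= 9.14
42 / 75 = 0.56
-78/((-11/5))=390/11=35.45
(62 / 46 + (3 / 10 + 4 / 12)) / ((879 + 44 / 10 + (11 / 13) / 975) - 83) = 1155115 / 466673726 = 0.00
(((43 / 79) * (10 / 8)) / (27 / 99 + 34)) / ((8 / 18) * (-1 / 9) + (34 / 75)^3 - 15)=-2993203125 / 2255045220116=-0.00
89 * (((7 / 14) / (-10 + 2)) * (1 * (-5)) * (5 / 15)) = 9.27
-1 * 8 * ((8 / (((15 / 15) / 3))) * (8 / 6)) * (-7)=1792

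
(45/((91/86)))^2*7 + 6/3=14979266/1183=12662.10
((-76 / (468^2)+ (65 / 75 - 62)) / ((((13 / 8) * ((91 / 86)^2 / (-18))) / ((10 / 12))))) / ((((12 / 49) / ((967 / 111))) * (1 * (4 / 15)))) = 149628957599785 / 2225530242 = 67232.95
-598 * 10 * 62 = -370760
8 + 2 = 10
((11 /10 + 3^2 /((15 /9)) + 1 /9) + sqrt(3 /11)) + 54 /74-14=-4435 /666 + sqrt(33) /11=-6.14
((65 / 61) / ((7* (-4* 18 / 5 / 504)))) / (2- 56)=325 / 3294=0.10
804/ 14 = 402/ 7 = 57.43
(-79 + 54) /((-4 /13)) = 325 /4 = 81.25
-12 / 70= -6 / 35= -0.17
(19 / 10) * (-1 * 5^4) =-2375 / 2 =-1187.50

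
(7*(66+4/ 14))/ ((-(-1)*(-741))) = -464/ 741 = -0.63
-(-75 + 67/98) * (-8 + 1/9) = -517093/882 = -586.27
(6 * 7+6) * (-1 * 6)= -288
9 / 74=0.12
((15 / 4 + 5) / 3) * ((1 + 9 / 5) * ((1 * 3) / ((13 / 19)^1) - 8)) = -2303 / 78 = -29.53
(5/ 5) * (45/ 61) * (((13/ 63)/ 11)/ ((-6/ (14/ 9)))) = -65/ 18117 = -0.00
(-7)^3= -343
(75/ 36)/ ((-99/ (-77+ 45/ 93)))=14825/ 9207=1.61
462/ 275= 1.68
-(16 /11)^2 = -256 /121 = -2.12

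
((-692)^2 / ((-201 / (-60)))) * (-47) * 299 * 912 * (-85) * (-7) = -73033654875417600 / 67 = -1090054550379367.16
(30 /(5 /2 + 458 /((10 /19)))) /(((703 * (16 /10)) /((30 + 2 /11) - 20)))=7000 /22495297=0.00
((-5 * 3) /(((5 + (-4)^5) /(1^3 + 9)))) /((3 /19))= 0.93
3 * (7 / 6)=7 / 2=3.50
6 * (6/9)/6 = 2/3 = 0.67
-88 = -88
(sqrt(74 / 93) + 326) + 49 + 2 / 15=376.03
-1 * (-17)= 17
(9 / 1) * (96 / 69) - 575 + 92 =-10821 / 23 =-470.48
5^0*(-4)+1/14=-55/14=-3.93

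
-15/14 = -1.07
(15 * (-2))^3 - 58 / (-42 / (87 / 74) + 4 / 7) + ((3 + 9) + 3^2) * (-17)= -97603889 / 3568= -27355.35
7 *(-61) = -427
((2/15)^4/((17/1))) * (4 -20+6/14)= -1744/6024375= -0.00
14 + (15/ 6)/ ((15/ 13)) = 97/ 6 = 16.17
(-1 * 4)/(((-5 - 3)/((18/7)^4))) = 21.86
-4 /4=-1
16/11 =1.45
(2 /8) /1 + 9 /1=37 /4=9.25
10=10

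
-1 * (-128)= 128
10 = 10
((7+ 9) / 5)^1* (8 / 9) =128 / 45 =2.84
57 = 57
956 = 956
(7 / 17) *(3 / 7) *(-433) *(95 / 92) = -123405 / 1564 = -78.90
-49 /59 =-0.83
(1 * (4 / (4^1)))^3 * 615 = 615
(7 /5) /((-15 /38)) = -266 /75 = -3.55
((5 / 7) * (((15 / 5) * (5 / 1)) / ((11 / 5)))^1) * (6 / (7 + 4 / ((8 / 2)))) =1125 / 308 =3.65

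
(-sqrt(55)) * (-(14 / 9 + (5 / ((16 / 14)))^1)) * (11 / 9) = 4697 * sqrt(55) / 648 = 53.76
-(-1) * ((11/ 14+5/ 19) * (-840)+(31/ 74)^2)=-91649981/ 104044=-880.88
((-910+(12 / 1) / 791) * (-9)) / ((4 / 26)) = 42108183 / 791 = 53234.11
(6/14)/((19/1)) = 3/133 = 0.02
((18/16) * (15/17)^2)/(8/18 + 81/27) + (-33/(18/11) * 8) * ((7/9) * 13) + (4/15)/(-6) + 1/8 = -1972546004/1209465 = -1630.92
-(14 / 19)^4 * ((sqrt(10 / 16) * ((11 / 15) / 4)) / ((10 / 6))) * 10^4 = -10564400 * sqrt(10) / 130321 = -256.35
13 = 13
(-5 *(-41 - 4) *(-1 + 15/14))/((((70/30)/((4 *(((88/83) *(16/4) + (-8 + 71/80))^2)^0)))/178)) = 240300/49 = 4904.08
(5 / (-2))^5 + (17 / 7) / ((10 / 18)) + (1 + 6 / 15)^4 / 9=-117001051 / 1260000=-92.86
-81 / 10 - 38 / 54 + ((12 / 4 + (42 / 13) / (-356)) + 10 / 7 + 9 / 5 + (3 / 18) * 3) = -4557599 / 2186730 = -2.08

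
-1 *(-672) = 672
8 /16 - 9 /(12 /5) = -13 /4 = -3.25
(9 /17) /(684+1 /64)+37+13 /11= 312574116 /8186299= 38.18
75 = 75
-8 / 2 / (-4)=1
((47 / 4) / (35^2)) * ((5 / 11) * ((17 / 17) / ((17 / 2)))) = 47 / 91630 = 0.00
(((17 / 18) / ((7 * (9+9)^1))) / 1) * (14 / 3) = 17 / 486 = 0.03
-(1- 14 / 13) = 1 / 13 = 0.08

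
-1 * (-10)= 10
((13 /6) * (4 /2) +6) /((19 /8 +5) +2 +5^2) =248 /825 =0.30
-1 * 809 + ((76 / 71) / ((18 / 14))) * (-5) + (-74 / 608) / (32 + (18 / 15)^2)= -132056609059 / 162398016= -813.17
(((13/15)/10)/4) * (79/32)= 0.05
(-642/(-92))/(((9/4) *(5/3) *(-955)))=-214/109825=-0.00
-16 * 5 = -80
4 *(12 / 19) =48 / 19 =2.53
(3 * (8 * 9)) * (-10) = -2160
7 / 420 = 1 / 60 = 0.02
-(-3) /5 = 3 /5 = 0.60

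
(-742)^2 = 550564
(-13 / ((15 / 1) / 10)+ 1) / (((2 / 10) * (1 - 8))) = 115 / 21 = 5.48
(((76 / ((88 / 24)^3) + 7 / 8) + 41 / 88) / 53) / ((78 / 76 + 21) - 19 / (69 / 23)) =874779 / 252402854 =0.00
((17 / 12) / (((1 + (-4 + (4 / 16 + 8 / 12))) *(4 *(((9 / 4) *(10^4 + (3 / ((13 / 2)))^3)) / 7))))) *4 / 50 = -261443 / 61791232500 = -0.00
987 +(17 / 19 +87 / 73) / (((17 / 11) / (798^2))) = 1068173211 / 1241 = 860735.87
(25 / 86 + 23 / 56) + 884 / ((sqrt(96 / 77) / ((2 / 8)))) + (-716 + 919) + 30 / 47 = 221 * sqrt(462) / 24 + 23126351 / 113176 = 402.27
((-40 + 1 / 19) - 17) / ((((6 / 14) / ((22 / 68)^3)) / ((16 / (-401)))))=20161988 / 112296441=0.18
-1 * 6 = -6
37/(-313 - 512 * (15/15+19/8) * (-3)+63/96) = 0.01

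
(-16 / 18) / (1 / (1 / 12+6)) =-146 / 27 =-5.41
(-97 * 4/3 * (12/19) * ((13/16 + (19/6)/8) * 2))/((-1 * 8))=2813/114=24.68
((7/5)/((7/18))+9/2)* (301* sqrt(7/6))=2633.45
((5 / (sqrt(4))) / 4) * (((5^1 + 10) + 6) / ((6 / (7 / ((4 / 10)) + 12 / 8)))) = 665 / 16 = 41.56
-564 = -564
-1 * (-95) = 95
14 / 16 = 0.88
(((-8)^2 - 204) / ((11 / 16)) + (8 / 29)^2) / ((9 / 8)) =-5021696 / 27753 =-180.94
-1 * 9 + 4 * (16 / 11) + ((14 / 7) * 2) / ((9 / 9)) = 9 / 11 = 0.82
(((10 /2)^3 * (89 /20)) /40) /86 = 445 /2752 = 0.16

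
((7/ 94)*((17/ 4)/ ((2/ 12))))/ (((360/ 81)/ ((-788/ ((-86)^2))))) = -632961/ 13904480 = -0.05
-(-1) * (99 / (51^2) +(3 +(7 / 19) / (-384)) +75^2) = 11866963865 / 2108544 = 5628.04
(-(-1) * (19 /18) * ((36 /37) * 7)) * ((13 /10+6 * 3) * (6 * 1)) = 832.51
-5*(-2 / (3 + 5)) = 5 / 4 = 1.25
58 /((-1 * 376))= -29 /188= -0.15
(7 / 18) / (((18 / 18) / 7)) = 49 / 18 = 2.72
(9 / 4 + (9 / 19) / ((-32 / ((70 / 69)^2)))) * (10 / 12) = 898465 / 482448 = 1.86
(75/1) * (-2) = -150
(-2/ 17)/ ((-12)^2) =-1/ 1224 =-0.00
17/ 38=0.45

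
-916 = -916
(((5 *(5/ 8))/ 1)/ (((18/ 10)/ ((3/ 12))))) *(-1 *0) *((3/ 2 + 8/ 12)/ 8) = 0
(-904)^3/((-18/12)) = 1477526528/3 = 492508842.67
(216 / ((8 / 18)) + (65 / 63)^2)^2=3737103719281 / 15752961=237231.83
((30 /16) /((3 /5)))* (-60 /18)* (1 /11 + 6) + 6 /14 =-58229 /924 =-63.02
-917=-917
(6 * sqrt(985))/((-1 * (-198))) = sqrt(985)/33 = 0.95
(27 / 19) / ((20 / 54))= 729 / 190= 3.84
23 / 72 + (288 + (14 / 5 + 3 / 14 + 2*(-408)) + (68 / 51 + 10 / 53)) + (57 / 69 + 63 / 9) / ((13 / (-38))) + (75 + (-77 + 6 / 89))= -1947515802097 / 3554165160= -547.95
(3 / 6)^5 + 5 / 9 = 169 / 288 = 0.59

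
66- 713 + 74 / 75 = -48451 / 75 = -646.01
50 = 50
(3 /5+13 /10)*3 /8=57 /80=0.71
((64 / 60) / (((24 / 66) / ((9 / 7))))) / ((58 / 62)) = 4092 / 1015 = 4.03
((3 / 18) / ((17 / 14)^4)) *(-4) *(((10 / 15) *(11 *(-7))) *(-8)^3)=-6058049536 / 751689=-8059.25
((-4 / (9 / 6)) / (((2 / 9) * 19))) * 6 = -72 / 19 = -3.79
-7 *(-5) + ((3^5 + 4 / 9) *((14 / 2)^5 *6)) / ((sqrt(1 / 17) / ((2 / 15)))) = 35 + 147296548 *sqrt(17) / 45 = 13496017.79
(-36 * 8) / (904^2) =-9 / 25538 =-0.00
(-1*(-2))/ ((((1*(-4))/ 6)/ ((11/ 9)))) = -11/ 3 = -3.67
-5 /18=-0.28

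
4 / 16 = 1 / 4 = 0.25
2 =2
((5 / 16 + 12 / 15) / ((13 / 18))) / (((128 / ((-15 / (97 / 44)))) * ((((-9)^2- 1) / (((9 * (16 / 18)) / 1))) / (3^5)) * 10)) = -0.20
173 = 173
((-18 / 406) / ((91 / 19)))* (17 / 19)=-0.01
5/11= 0.45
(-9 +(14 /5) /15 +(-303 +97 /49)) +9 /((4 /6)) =-2178053 /7350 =-296.33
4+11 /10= 51 /10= 5.10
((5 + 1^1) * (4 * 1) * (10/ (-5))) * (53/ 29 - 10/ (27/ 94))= 413264/ 261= 1583.39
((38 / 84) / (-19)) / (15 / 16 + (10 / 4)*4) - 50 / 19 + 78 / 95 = -126572 / 69825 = -1.81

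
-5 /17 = -0.29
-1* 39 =-39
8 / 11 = 0.73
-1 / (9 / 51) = -17 / 3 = -5.67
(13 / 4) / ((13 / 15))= 15 / 4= 3.75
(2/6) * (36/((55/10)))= 24/11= 2.18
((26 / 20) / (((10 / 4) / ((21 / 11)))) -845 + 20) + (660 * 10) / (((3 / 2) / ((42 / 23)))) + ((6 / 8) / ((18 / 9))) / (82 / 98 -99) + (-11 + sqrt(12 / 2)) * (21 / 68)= 21 * sqrt(6) / 68 + 5964191734593 / 827512400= 7208.13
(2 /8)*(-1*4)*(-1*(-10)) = -10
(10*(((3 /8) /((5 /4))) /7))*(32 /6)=16 /7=2.29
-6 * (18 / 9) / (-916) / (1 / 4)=12 / 229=0.05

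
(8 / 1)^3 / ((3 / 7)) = 3584 / 3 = 1194.67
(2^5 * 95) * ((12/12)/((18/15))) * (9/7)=22800/7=3257.14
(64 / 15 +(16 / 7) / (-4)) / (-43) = -388 / 4515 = -0.09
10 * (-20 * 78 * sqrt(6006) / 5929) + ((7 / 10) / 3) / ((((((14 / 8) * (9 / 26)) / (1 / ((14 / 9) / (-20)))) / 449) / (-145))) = 6770920 / 21 -15600 * sqrt(6006) / 5929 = 322220.85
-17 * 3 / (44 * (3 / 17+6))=-289 / 1540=-0.19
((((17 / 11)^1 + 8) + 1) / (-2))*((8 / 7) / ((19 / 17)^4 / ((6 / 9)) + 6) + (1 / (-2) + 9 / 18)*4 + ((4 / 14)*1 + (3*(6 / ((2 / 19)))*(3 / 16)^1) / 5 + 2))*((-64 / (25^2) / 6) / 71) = 159923565764 / 14281324509375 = 0.01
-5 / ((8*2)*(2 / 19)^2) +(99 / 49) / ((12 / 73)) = -49901 / 3136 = -15.91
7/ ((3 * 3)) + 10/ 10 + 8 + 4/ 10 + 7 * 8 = 2978/ 45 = 66.18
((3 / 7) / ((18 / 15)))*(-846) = -302.14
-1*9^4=-6561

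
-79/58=-1.36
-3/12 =-0.25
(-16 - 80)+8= -88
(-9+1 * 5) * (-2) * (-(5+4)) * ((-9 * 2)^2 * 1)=-23328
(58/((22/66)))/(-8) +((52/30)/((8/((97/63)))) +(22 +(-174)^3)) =-9956564257/1890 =-5268023.42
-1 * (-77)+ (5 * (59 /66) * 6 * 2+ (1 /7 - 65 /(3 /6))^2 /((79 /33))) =305502630 /42581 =7174.62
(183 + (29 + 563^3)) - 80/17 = 178453754.29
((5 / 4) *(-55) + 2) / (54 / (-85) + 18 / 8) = -7565 / 183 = -41.34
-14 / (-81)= 14 / 81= 0.17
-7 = -7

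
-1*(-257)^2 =-66049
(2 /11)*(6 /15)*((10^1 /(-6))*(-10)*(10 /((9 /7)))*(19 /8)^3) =1200325 /9504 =126.30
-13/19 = -0.68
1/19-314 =-313.95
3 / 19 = 0.16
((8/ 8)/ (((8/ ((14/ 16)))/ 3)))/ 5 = 21/ 320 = 0.07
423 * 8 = 3384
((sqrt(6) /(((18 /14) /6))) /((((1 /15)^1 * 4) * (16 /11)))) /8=385 * sqrt(6) /256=3.68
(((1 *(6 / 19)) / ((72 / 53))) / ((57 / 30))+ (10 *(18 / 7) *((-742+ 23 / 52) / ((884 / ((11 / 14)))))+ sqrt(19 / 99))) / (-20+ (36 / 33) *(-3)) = 225750250715 / 312241133568 - sqrt(209) / 768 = 0.70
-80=-80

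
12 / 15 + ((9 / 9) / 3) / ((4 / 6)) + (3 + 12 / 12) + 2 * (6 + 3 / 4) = 94 / 5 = 18.80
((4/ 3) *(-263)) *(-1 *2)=2104/ 3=701.33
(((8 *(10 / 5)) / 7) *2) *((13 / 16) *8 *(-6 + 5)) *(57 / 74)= -5928 / 259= -22.89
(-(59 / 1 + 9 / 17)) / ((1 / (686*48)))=-33323136 / 17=-1960184.47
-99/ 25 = -3.96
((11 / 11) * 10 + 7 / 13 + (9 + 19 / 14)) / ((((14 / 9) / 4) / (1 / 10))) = 34227 / 6370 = 5.37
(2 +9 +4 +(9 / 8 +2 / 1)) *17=2465 / 8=308.12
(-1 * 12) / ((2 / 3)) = -18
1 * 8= 8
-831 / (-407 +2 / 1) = 277 / 135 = 2.05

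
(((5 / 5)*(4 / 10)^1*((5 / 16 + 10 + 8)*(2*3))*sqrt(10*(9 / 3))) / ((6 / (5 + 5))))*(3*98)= 43071*sqrt(30) / 2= 117954.79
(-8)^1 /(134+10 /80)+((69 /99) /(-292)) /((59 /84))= -3204881 /50835521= -0.06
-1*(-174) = 174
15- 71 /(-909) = 13706 /909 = 15.08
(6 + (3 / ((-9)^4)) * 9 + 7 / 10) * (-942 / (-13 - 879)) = 2557687 / 361260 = 7.08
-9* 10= -90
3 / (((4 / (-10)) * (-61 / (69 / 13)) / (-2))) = -1035 / 793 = -1.31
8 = 8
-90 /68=-45 /34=-1.32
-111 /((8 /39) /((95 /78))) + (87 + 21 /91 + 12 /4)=-118317 /208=-568.83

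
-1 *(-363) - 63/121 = 43860/121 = 362.48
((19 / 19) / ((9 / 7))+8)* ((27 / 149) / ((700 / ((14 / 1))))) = 237 / 7450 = 0.03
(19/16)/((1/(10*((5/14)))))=475/112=4.24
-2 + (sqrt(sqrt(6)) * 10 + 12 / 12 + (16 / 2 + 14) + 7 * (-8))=-35 + 10 * 6^(1 / 4)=-19.35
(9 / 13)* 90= 810 / 13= 62.31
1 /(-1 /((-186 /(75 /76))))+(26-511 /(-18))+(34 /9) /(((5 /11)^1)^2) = 39173 /150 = 261.15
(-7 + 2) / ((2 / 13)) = -65 / 2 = -32.50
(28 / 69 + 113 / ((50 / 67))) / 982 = 523799 / 3387900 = 0.15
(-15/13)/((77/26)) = -0.39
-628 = -628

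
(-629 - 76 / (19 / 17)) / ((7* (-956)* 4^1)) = 697 / 26768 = 0.03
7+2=9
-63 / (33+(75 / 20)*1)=-12 / 7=-1.71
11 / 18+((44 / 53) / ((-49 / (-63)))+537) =3597295 / 6678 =538.68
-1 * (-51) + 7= 58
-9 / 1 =-9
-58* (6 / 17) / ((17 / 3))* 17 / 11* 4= -4176 / 187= -22.33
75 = 75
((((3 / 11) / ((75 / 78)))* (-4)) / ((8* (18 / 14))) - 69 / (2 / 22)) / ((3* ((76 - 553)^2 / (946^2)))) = -50950496696 / 51194025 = -995.24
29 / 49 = 0.59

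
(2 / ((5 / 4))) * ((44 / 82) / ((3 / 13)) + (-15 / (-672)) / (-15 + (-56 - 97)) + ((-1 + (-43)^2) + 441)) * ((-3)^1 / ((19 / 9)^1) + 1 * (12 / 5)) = 3588.94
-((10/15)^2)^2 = -16/81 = -0.20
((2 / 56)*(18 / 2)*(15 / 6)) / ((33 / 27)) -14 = -13.34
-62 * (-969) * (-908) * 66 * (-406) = 1461743879904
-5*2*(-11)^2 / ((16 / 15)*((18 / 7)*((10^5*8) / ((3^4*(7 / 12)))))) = -53361 / 2048000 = -0.03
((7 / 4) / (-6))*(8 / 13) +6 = 227 / 39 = 5.82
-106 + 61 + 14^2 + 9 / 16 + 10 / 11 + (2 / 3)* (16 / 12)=242923 / 1584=153.36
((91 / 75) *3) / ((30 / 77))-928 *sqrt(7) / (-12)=7007 / 750 + 232 *sqrt(7) / 3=213.95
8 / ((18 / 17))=68 / 9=7.56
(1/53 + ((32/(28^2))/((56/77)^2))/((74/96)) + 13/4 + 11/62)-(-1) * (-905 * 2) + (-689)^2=5634793845251/11915036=472914.55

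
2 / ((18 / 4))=4 / 9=0.44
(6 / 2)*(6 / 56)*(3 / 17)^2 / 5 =81 / 40460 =0.00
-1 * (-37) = 37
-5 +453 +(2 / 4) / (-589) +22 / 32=4228423 / 9424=448.69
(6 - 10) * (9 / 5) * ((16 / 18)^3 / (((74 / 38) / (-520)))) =4046848 / 2997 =1350.30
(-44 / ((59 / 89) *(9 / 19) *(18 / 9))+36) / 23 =-18086 / 12213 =-1.48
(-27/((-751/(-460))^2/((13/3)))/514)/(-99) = 1375400/1594430827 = 0.00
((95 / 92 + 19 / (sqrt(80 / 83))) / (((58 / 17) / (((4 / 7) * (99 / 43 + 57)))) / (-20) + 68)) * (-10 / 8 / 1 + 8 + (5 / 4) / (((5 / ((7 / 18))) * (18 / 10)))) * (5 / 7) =75655684375 / 1025051038074 + 3026227375 * sqrt(415) / 44567436438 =1.46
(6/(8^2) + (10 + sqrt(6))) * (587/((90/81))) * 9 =47547 * sqrt(6)/10 + 15357681/320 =59639.34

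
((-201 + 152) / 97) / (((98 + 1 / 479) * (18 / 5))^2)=-281065225 / 69256162885572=-0.00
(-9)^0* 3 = 3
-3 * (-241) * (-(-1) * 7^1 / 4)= 5061 / 4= 1265.25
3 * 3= 9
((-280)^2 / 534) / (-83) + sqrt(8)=-39200 / 22161 + 2 * sqrt(2)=1.06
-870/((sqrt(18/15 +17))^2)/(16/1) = -2175/728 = -2.99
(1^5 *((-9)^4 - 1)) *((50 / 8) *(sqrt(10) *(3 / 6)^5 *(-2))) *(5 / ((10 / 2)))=-5125 *sqrt(10) / 2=-8103.34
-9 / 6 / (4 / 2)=-0.75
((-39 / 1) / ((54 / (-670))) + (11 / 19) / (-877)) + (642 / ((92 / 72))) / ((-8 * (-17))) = 57180856675 / 117274194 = 487.58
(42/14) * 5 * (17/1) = 255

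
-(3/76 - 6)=453/76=5.96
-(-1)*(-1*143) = -143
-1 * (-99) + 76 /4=118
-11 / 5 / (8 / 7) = -1.92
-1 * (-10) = 10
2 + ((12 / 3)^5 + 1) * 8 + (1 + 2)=8205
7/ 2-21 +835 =1635/ 2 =817.50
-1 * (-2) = 2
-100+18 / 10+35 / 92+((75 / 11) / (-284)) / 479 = -4208335332 / 43021385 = -97.82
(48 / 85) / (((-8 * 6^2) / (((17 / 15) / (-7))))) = 1 / 3150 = 0.00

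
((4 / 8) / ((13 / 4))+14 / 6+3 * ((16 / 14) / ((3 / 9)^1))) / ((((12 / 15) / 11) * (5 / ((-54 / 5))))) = -379.35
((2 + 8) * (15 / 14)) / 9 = 25 / 21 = 1.19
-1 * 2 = -2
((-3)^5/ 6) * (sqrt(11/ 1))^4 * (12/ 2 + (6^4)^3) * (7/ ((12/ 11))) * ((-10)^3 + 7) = 271878032423489877/ 4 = 67969508105872469.25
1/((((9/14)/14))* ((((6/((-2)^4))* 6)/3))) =784/27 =29.04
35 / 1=35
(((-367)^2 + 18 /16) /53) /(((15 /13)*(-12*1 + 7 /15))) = -14007773 /73352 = -190.97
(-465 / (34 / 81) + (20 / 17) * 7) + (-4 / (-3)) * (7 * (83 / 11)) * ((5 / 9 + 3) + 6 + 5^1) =-752249 / 10098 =-74.49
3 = 3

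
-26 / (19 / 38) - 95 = -147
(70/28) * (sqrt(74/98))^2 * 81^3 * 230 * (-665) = -1074108691125/7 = -153444098732.14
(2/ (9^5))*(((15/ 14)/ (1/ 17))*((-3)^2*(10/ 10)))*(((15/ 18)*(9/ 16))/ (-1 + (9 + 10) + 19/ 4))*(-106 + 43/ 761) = -0.01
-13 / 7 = -1.86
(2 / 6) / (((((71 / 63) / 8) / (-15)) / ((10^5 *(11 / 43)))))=-2772000000 / 3053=-907959.38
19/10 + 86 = 879/10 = 87.90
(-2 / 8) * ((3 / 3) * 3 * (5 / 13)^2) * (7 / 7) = -75 / 676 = -0.11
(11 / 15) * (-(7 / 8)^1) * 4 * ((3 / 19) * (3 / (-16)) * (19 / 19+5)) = 693 / 1520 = 0.46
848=848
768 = 768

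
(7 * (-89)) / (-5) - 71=268 / 5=53.60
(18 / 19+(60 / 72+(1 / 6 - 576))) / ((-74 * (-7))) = -10907 / 9842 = -1.11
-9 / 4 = -2.25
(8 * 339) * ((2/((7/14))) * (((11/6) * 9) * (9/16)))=100683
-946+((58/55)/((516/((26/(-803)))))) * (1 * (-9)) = -1796542739/1899095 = -946.00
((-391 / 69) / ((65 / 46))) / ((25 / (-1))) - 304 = -303.84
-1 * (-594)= 594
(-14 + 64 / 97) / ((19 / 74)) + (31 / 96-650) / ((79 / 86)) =-5305787633 / 6988656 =-759.20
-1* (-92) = 92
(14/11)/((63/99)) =2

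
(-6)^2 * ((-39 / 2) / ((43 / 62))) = -43524 / 43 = -1012.19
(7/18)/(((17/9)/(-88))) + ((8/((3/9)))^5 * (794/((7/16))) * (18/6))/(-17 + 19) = 2579507967892/119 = 21676537545.31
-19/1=-19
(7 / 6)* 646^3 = 943551476 / 3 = 314517158.67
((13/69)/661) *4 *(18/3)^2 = 624/15203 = 0.04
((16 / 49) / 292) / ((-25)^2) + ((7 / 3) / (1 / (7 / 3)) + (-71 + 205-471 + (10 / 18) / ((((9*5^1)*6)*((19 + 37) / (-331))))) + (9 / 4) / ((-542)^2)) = -105829325240953409 / 319178625255000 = -331.57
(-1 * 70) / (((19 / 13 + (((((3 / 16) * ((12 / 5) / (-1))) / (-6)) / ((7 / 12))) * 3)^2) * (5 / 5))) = -4459000 / 102577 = -43.47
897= 897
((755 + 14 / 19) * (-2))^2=824723524 / 361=2284552.70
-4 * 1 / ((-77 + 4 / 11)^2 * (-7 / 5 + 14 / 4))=-4840 / 14923629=-0.00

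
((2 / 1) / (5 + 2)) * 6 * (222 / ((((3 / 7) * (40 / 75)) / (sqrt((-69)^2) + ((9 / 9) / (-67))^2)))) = 515720430 / 4489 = 114885.37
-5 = -5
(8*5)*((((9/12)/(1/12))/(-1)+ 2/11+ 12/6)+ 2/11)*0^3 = 0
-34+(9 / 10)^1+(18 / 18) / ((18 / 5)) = -1477 / 45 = -32.82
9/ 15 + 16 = 16.60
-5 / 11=-0.45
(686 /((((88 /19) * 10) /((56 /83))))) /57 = 0.18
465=465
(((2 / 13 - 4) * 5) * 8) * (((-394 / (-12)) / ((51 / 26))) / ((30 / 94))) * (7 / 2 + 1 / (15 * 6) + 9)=-417025360 / 4131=-100950.22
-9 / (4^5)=-9 / 1024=-0.01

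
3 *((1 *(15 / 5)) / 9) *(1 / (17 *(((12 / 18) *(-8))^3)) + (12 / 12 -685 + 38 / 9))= -426008819 / 626688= -679.78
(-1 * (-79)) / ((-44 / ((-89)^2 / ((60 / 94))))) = -29410673 / 1320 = -22280.81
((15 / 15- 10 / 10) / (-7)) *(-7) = 0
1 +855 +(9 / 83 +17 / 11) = 783038 / 913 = 857.65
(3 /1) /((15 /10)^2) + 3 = 13 /3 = 4.33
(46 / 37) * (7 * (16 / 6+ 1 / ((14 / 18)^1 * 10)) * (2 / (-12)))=-13501 / 3330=-4.05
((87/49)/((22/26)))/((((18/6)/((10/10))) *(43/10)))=3770/23177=0.16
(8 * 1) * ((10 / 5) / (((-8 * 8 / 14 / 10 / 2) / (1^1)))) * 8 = -560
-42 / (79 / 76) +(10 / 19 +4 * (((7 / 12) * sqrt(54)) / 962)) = -59858 / 1501 +7 * sqrt(6) / 962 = -39.86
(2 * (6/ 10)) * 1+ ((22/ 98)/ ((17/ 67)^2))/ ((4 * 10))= 729107/ 566440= 1.29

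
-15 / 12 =-5 / 4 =-1.25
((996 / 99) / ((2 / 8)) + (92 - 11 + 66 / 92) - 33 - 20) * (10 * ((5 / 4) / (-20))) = -523405 / 12144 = -43.10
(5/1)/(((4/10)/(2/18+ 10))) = 126.39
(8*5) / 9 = 40 / 9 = 4.44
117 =117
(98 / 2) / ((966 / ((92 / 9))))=14 / 27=0.52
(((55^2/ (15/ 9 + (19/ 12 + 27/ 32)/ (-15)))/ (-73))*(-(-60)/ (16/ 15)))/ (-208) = 7.45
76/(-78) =-38/39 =-0.97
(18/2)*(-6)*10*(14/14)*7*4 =-15120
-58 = -58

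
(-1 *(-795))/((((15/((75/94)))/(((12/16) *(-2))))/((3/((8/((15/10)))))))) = -107325/3008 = -35.68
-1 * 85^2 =-7225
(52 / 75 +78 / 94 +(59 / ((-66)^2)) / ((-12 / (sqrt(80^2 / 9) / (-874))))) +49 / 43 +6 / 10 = 1412095084121 / 432800888850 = 3.26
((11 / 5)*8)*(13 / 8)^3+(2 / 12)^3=652549 / 8640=75.53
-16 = -16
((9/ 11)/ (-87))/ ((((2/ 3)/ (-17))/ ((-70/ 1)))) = -16.79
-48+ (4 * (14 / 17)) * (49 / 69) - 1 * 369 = -486397 / 1173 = -414.66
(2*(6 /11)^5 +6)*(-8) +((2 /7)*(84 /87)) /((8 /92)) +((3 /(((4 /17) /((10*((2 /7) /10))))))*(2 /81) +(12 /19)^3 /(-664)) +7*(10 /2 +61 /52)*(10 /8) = 8.50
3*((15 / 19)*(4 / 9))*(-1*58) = -1160 / 19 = -61.05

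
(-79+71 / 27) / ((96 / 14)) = -7217 / 648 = -11.14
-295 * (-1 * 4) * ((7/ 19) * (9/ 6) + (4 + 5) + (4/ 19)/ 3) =647230/ 57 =11354.91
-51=-51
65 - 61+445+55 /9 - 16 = 3952 /9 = 439.11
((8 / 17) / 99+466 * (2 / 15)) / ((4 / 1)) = 130723 / 8415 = 15.53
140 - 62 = 78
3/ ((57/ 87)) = 87/ 19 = 4.58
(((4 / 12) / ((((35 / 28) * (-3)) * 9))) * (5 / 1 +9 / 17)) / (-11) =376 / 75735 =0.00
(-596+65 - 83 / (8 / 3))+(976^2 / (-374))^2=1814644815959 / 279752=6486619.63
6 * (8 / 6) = 8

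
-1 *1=-1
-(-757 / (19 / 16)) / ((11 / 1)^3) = 12112 / 25289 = 0.48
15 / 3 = 5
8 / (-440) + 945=944.98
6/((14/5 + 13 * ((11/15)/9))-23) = -405/1292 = -0.31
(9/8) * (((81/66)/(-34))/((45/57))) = -0.05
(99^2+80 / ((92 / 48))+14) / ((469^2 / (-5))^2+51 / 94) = 532756750 / 104603703397727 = 0.00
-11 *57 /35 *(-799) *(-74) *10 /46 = -37072002 /161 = -230260.88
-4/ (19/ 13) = -52/ 19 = -2.74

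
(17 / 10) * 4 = 34 / 5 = 6.80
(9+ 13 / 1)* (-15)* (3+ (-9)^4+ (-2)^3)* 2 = -4326960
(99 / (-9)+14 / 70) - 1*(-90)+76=776 / 5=155.20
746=746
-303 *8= -2424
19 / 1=19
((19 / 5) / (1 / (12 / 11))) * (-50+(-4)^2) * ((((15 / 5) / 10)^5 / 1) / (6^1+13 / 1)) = -12393 / 687500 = -0.02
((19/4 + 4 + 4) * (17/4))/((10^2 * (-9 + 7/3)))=-0.08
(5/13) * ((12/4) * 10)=150/13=11.54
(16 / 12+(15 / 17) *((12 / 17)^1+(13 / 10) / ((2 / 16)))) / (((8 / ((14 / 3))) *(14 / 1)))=2413 / 5202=0.46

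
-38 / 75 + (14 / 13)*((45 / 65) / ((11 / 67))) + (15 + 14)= 4605833 / 139425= 33.03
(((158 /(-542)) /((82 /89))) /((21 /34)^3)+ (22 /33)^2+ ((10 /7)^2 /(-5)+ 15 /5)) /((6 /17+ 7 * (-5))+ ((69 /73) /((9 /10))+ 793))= 216252933277 /96973979650506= 0.00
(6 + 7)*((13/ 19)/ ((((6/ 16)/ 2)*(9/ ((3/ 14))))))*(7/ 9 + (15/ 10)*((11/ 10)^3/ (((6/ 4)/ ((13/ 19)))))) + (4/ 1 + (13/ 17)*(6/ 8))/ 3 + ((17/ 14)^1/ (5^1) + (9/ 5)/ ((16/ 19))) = 40447569761/ 6959358000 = 5.81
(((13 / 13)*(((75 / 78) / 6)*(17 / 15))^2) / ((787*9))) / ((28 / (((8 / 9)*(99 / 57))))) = 79475 / 309493724904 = 0.00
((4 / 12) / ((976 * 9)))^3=1 / 18299564126208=0.00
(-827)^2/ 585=683929/ 585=1169.11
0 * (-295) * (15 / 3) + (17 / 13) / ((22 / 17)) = 289 / 286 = 1.01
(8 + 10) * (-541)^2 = 5268258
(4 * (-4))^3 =-4096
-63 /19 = -3.32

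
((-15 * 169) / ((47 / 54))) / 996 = -22815 / 7802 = -2.92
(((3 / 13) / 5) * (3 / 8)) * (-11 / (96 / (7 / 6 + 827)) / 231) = -4969 / 698880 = -0.01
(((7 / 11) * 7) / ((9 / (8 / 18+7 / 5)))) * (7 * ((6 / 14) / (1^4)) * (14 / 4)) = 28469 / 2970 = 9.59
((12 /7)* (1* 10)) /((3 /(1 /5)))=8 /7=1.14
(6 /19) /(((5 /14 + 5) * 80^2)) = 7 /760000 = 0.00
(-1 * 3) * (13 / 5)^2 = -507 / 25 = -20.28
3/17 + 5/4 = 97/68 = 1.43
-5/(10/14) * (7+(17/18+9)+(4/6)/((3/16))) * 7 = -2009/2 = -1004.50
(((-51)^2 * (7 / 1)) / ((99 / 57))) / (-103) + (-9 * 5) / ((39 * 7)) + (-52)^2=268280216 / 103103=2602.06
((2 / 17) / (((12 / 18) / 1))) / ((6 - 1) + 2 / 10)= 0.03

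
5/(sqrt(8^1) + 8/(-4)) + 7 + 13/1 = 5* sqrt(2)/2 + 45/2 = 26.04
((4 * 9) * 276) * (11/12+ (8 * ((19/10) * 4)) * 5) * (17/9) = 5722676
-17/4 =-4.25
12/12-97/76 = -0.28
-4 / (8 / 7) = -7 / 2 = -3.50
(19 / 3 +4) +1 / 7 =220 / 21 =10.48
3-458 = -455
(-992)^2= 984064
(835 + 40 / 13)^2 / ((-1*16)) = -118701025 / 2704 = -43898.31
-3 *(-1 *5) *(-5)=-75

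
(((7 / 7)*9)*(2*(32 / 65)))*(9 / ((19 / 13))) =5184 / 95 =54.57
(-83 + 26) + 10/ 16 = -451/ 8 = -56.38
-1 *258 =-258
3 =3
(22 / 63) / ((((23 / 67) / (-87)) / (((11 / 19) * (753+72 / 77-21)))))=-804137752 / 21413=-37553.72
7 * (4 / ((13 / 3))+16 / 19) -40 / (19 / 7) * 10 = -33348 / 247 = -135.01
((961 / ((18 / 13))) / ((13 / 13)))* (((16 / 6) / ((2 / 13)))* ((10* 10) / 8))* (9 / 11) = 4060225 / 33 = 123037.12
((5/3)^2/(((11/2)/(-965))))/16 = -24125/792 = -30.46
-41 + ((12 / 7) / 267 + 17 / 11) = -270338 / 6853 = -39.45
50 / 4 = 25 / 2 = 12.50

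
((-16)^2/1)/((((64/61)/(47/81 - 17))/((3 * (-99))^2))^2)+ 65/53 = 103427157656055185/212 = 487863951207807.48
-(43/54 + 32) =-32.80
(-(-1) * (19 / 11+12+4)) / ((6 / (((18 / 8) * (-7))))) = -4095 / 88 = -46.53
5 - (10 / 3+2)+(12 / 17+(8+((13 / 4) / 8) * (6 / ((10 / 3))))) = 74287 / 8160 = 9.10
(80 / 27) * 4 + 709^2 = 13572707 / 27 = 502692.85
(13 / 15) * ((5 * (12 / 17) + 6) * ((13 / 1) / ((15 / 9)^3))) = 246402 / 10625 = 23.19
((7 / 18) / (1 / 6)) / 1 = 2.33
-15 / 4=-3.75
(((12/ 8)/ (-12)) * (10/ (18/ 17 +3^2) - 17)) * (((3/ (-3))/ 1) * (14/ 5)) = -19159/ 3420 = -5.60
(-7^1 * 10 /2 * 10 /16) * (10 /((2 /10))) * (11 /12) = -48125 /48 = -1002.60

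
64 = 64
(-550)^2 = 302500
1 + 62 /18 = 40 /9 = 4.44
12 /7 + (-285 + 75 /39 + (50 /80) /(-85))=-3482235 /12376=-281.37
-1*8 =-8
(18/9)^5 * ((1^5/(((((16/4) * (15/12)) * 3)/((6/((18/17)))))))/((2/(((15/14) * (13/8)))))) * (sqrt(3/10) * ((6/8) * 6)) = 663 * sqrt(30)/140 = 25.94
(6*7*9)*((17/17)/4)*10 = 945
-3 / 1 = -3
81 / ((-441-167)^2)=81 / 369664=0.00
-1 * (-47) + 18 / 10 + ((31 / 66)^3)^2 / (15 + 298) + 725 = 100093689945044357 / 129353431775040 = 773.80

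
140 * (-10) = -1400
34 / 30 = 17 / 15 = 1.13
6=6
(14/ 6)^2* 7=343/ 9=38.11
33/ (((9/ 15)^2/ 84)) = 7700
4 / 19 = 0.21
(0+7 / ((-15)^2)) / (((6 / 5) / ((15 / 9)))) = 7 / 162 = 0.04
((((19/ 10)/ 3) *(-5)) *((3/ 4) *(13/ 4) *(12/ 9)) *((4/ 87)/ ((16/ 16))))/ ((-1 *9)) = 247/ 4698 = 0.05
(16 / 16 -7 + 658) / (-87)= -652 / 87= -7.49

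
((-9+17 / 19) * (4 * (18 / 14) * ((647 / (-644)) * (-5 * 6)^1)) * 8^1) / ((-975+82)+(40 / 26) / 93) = 3379203360 / 300231673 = 11.26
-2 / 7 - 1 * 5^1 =-37 / 7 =-5.29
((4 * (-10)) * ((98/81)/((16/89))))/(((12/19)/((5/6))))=-2071475/5832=-355.19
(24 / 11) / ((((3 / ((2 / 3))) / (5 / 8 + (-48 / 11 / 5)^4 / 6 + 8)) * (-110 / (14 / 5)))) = -2979531394 / 27680640625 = -0.11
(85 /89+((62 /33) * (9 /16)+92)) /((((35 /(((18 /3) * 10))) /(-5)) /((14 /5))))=-2208903 /979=-2256.28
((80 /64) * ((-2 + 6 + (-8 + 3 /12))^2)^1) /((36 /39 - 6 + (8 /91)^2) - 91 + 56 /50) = -232903125 /1258038848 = -0.19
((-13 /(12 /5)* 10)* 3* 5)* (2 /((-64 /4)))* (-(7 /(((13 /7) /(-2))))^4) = -327992.77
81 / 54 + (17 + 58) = 153 / 2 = 76.50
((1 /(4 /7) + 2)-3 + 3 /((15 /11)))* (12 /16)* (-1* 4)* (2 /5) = -177 /50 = -3.54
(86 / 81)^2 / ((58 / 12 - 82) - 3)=-14792 / 1051947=-0.01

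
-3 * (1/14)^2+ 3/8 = 141/392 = 0.36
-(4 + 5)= -9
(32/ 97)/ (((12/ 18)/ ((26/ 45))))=416/ 1455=0.29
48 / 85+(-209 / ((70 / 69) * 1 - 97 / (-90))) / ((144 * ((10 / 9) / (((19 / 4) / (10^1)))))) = 2527143 / 9424256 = 0.27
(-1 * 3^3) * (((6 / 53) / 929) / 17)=-162 / 837029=-0.00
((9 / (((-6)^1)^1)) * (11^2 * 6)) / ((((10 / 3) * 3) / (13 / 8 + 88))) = -780813 / 80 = -9760.16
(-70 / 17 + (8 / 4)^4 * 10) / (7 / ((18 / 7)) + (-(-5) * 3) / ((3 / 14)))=47700 / 22253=2.14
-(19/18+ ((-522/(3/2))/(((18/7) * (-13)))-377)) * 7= 598745/234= 2558.74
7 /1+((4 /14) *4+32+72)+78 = 1331 /7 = 190.14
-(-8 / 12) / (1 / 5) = 10 / 3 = 3.33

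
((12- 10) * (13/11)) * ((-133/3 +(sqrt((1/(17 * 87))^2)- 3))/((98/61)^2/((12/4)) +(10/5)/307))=-129.06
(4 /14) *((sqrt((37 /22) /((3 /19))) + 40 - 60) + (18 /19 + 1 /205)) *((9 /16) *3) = -2003157 /218120 + 9 *sqrt(46398) /1232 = -7.61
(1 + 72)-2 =71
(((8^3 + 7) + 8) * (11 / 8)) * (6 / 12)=5797 / 16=362.31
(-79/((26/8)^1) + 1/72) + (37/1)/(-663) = -387451/15912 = -24.35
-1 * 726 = -726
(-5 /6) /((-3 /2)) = 5 /9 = 0.56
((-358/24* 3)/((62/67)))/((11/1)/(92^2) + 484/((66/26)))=-38065782/150084671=-0.25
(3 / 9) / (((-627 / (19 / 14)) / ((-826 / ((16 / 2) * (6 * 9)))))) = 59 / 42768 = 0.00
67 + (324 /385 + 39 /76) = 68.35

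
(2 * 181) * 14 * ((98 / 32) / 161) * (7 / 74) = 62083 / 6808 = 9.12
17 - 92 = -75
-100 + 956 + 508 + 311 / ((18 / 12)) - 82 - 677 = 2437 / 3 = 812.33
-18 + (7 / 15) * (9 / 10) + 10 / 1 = -379 / 50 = -7.58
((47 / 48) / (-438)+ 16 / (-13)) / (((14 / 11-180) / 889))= 6.13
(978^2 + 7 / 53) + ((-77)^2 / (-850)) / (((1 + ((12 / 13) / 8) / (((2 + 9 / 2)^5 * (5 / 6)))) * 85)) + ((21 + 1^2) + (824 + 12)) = 17694820139963046317 / 18483278928050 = 957342.05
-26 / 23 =-1.13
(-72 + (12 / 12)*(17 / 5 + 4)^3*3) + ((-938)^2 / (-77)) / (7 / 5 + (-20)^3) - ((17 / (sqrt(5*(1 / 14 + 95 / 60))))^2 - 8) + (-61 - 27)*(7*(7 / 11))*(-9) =35513761847623 / 7643662125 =4646.17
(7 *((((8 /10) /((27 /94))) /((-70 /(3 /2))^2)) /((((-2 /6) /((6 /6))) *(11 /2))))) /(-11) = 47 /105875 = 0.00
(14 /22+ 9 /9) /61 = 18 /671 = 0.03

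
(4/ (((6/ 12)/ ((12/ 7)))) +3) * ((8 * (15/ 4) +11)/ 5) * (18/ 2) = 43173/ 35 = 1233.51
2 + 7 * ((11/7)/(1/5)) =57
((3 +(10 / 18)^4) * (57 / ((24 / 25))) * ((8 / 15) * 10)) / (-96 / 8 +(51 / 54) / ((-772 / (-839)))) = -29787774400 / 333493443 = -89.32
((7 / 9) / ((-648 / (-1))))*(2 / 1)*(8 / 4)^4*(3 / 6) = 0.02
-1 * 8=-8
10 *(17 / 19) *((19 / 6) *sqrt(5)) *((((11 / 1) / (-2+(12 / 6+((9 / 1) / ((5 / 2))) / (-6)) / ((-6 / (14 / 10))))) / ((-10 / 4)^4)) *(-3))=17952 *sqrt(5) / 1745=23.00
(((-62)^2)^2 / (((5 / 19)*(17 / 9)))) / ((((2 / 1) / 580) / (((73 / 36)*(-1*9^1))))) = -2674568533176 / 17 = -157327560775.06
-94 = -94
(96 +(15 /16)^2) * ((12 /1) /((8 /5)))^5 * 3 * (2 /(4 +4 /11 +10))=621497559375 /647168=960334.19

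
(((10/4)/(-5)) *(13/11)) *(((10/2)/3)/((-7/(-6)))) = -65/77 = -0.84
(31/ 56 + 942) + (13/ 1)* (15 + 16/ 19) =1222005/ 1064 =1148.50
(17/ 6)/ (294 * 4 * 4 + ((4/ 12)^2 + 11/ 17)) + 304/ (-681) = -437064997/ 980405736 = -0.45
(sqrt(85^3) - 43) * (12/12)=-43 + 85 * sqrt(85)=740.66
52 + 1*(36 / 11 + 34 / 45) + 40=47534 / 495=96.03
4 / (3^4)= 4 / 81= 0.05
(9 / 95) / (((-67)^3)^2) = 9 / 8593546306055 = 0.00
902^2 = 813604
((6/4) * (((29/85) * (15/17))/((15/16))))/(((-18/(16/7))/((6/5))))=-3712/50575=-0.07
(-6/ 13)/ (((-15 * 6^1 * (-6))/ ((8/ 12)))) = -1/ 1755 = -0.00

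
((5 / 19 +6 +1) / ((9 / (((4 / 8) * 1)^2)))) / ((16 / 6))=0.08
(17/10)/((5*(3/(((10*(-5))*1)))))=-17/3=-5.67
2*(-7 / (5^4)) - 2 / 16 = -737 / 5000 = -0.15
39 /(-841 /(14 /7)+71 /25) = -650 /6961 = -0.09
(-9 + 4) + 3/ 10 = -47/ 10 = -4.70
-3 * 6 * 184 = -3312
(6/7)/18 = 1/21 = 0.05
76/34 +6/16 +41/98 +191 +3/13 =16829083/86632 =194.26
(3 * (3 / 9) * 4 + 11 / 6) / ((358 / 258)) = 1505 / 358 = 4.20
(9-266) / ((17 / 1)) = -257 / 17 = -15.12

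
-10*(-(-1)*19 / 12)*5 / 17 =-475 / 102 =-4.66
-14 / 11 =-1.27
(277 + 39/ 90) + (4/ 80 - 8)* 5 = 14261/ 60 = 237.68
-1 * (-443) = 443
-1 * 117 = -117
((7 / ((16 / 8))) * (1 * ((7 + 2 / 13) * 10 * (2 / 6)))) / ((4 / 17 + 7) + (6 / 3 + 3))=18445 / 2704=6.82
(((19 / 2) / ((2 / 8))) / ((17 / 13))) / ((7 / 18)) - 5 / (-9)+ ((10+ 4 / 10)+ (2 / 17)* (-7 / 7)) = 458177 / 5355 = 85.56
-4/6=-2/3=-0.67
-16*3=-48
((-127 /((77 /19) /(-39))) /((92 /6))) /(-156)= -7239 /14168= -0.51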